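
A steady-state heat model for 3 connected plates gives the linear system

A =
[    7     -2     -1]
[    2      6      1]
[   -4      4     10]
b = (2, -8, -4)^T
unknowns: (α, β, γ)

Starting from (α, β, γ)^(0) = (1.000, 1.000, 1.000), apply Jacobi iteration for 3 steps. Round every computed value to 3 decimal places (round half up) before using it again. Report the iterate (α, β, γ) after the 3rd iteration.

Iteration 1:
  α = (2 - (-2)·1.000 - (-1)·1.000) / (7) = 0.714
  β = (-8 - (2)·1.000 - (1)·1.000) / (6) = -1.833
  γ = (-4 - (-4)·1.000 - (4)·1.000) / (10) = -0.400
Iteration 2:
  α = (2 - (-2)·-1.833 - (-1)·-0.400) / (7) = -0.295
  β = (-8 - (2)·0.714 - (1)·-0.400) / (6) = -1.505
  γ = (-4 - (-4)·0.714 - (4)·-1.833) / (10) = 0.619
Iteration 3:
  α = (2 - (-2)·-1.505 - (-1)·0.619) / (7) = -0.056
  β = (-8 - (2)·-0.295 - (1)·0.619) / (6) = -1.338
  γ = (-4 - (-4)·-0.295 - (4)·-1.505) / (10) = 0.084

(-0.056, -1.338, 0.084)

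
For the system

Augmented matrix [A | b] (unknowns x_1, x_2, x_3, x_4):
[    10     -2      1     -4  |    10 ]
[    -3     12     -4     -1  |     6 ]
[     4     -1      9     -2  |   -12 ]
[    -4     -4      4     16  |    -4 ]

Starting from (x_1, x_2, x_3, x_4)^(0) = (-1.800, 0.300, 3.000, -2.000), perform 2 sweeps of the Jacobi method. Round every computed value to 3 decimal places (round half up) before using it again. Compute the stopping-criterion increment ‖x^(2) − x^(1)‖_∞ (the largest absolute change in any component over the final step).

Iteration 1:
  x_1 = (10 - (-2)·0.300 - (1)·3.000 - (-4)·-2.000) / (10) = -0.040
  x_2 = (6 - (-3)·-1.800 - (-4)·3.000 - (-1)·-2.000) / (12) = 0.883
  x_3 = (-12 - (4)·-1.800 - (-1)·0.300 - (-2)·-2.000) / (9) = -0.944
  x_4 = (-4 - (-4)·-1.800 - (-4)·0.300 - (4)·3.000) / (16) = -1.375
Iteration 2:
  x_1 = (10 - (-2)·0.883 - (1)·-0.944 - (-4)·-1.375) / (10) = 0.721
  x_2 = (6 - (-3)·-0.040 - (-4)·-0.944 - (-1)·-1.375) / (12) = 0.061
  x_3 = (-12 - (4)·-0.040 - (-1)·0.883 - (-2)·-1.375) / (9) = -1.523
  x_4 = (-4 - (-4)·-0.040 - (-4)·0.883 - (4)·-0.944) / (16) = 0.197
Change: (0.761, -0.822, -0.579, 1.572) → max |·| = 1.572

1.572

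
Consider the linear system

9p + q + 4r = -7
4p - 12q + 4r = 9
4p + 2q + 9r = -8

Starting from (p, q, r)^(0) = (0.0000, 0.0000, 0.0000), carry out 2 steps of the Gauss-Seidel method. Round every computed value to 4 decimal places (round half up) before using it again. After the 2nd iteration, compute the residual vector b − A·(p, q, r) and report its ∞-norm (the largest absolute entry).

0.4540

Iteration 1:
  p = (-7 - (1)·0.0000 - (4)·0.0000) / (9) = -0.7778
  q = (9 - (4)·-0.7778 - (4)·0.0000) / (-12) = -1.0093
  r = (-8 - (4)·-0.7778 - (2)·-1.0093) / (9) = -0.3189
Iteration 2:
  p = (-7 - (1)·-1.0093 - (4)·-0.3189) / (9) = -0.5239
  q = (9 - (4)·-0.5239 - (4)·-0.3189) / (-12) = -1.0309
  r = (-8 - (4)·-0.5239 - (2)·-1.0309) / (9) = -0.4270
Residual b − A·x = (0.4540, 0.4328, 0.0004); ∞-norm = 0.4540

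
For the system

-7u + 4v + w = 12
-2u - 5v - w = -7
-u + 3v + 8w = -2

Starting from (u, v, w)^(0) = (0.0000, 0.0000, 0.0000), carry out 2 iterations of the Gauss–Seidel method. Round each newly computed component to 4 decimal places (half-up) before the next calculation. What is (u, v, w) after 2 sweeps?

(-0.7005, 1.9295, -1.0611)

Iteration 1:
  u = (12 - (4)·0.0000 - (1)·0.0000) / (-7) = -1.7143
  v = (-7 - (-2)·-1.7143 - (-1)·0.0000) / (-5) = 2.0857
  w = (-2 - (-1)·-1.7143 - (3)·2.0857) / (8) = -1.2464
Iteration 2:
  u = (12 - (4)·2.0857 - (1)·-1.2464) / (-7) = -0.7005
  v = (-7 - (-2)·-0.7005 - (-1)·-1.2464) / (-5) = 1.9295
  w = (-2 - (-1)·-0.7005 - (3)·1.9295) / (8) = -1.0611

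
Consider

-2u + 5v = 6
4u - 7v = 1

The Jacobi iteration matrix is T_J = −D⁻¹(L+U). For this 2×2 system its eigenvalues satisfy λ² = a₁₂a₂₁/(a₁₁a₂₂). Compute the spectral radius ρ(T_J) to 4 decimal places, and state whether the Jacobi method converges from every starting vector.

a₁₂a₂₁/(a₁₁a₂₂) = (5)·(4) / ((-2)·(-7)) = 1.428571
ρ = √|1.428571| = √1.428571 = 1.1952
ρ > 1, so Jacobi diverges

1.1952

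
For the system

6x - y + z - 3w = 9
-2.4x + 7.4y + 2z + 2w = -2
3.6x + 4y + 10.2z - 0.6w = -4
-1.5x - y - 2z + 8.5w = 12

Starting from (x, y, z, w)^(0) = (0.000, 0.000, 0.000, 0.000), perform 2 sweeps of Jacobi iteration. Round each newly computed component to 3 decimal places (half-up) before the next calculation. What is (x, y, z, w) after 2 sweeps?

(2.226, -0.059, -0.733, 1.552)

Iteration 1:
  x = (9 - (-1)·0.000 - (1)·0.000 - (-3)·0.000) / (6) = 1.500
  y = (-2 - (-2.4)·0.000 - (2)·0.000 - (2)·0.000) / (7.4) = -0.270
  z = (-4 - (3.6)·0.000 - (4)·0.000 - (-0.6)·0.000) / (10.2) = -0.392
  w = (12 - (-1.5)·0.000 - (-1)·0.000 - (-2)·0.000) / (8.5) = 1.412
Iteration 2:
  x = (9 - (-1)·-0.270 - (1)·-0.392 - (-3)·1.412) / (6) = 2.226
  y = (-2 - (-2.4)·1.500 - (2)·-0.392 - (2)·1.412) / (7.4) = -0.059
  z = (-4 - (3.6)·1.500 - (4)·-0.270 - (-0.6)·1.412) / (10.2) = -0.733
  w = (12 - (-1.5)·1.500 - (-1)·-0.270 - (-2)·-0.392) / (8.5) = 1.552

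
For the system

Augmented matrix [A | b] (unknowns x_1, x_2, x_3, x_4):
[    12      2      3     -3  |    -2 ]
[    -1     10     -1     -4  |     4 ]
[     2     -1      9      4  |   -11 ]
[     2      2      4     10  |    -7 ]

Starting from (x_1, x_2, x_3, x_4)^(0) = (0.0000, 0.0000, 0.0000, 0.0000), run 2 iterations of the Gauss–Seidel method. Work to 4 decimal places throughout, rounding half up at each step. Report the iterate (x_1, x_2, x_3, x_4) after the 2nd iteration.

Iteration 1:
  x_1 = (-2 - (2)·0.0000 - (3)·0.0000 - (-3)·0.0000) / (12) = -0.1667
  x_2 = (4 - (-1)·-0.1667 - (-1)·0.0000 - (-4)·0.0000) / (10) = 0.3833
  x_3 = (-11 - (2)·-0.1667 - (-1)·0.3833 - (4)·0.0000) / (9) = -1.1426
  x_4 = (-7 - (2)·-0.1667 - (2)·0.3833 - (4)·-1.1426) / (10) = -0.2863
Iteration 2:
  x_1 = (-2 - (2)·0.3833 - (3)·-1.1426 - (-3)·-0.2863) / (12) = -0.0165
  x_2 = (4 - (-1)·-0.0165 - (-1)·-1.1426 - (-4)·-0.2863) / (10) = 0.1696
  x_3 = (-11 - (2)·-0.0165 - (-1)·0.1696 - (4)·-0.2863) / (9) = -1.0725
  x_4 = (-7 - (2)·-0.0165 - (2)·0.1696 - (4)·-1.0725) / (10) = -0.3016

(-0.0165, 0.1696, -1.0725, -0.3016)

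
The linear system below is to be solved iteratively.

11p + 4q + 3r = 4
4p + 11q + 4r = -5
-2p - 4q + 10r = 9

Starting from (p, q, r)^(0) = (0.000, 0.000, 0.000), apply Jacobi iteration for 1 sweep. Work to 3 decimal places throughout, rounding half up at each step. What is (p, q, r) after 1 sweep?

(0.364, -0.455, 0.900)

Iteration 1:
  p = (4 - (4)·0.000 - (3)·0.000) / (11) = 0.364
  q = (-5 - (4)·0.000 - (4)·0.000) / (11) = -0.455
  r = (9 - (-2)·0.000 - (-4)·0.000) / (10) = 0.900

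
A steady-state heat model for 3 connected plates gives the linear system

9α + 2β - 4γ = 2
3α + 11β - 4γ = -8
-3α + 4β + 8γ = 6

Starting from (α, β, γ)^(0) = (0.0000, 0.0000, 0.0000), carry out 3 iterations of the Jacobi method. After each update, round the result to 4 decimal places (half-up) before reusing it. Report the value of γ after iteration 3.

1.2765

Iteration 1:
  α = (2 - (2)·0.0000 - (-4)·0.0000) / (9) = 0.2222
  β = (-8 - (3)·0.0000 - (-4)·0.0000) / (11) = -0.7273
  γ = (6 - (-3)·0.0000 - (4)·0.0000) / (8) = 0.7500
Iteration 2:
  α = (2 - (2)·-0.7273 - (-4)·0.7500) / (9) = 0.7172
  β = (-8 - (3)·0.2222 - (-4)·0.7500) / (11) = -0.5151
  γ = (6 - (-3)·0.2222 - (4)·-0.7273) / (8) = 1.1970
Iteration 3:
  α = (2 - (2)·-0.5151 - (-4)·1.1970) / (9) = 0.8687
  β = (-8 - (3)·0.7172 - (-4)·1.1970) / (11) = -0.4876
  γ = (6 - (-3)·0.7172 - (4)·-0.5151) / (8) = 1.2765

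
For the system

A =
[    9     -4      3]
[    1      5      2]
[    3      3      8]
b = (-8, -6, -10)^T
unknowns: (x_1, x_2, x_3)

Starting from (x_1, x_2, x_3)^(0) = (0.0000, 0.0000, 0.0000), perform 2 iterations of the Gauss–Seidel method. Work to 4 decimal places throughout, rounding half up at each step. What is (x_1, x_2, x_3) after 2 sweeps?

Iteration 1:
  x_1 = (-8 - (-4)·0.0000 - (3)·0.0000) / (9) = -0.8889
  x_2 = (-6 - (1)·-0.8889 - (2)·0.0000) / (5) = -1.0222
  x_3 = (-10 - (3)·-0.8889 - (3)·-1.0222) / (8) = -0.5333
Iteration 2:
  x_1 = (-8 - (-4)·-1.0222 - (3)·-0.5333) / (9) = -1.1654
  x_2 = (-6 - (1)·-1.1654 - (2)·-0.5333) / (5) = -0.7536
  x_3 = (-10 - (3)·-1.1654 - (3)·-0.7536) / (8) = -0.5304

(-1.1654, -0.7536, -0.5304)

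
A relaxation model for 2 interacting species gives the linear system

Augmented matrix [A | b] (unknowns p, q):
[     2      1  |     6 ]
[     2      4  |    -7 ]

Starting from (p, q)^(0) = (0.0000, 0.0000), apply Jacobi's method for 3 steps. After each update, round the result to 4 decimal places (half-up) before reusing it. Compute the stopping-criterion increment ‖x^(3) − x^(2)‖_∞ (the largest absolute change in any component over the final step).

0.7500

Iteration 1:
  p = (6 - (1)·0.0000) / (2) = 3.0000
  q = (-7 - (2)·0.0000) / (4) = -1.7500
Iteration 2:
  p = (6 - (1)·-1.7500) / (2) = 3.8750
  q = (-7 - (2)·3.0000) / (4) = -3.2500
Iteration 3:
  p = (6 - (1)·-3.2500) / (2) = 4.6250
  q = (-7 - (2)·3.8750) / (4) = -3.6875
Change: (0.7500, -0.4375) → max |·| = 0.7500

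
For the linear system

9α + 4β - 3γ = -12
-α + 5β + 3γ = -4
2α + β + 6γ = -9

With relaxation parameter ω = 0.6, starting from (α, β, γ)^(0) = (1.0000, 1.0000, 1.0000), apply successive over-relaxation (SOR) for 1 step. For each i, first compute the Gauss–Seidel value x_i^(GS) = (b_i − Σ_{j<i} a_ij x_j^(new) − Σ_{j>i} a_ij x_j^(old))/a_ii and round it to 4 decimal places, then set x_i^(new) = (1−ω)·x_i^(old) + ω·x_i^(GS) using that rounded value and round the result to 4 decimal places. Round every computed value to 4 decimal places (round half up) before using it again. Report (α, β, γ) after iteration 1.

Iteration 1:
  α: GS value = (-12 - (4)·1.0000 - (-3)·1.0000) / (9) = -1.4444;  α ← (1−ω)·1.0000 + ω·-1.4444 = -0.4666
  β: GS value = (-4 - (-1)·-0.4666 - (3)·1.0000) / (5) = -1.4933;  β ← (1−ω)·1.0000 + ω·-1.4933 = -0.4960
  γ: GS value = (-9 - (2)·-0.4666 - (1)·-0.4960) / (6) = -1.2618;  γ ← (1−ω)·1.0000 + ω·-1.2618 = -0.3571

(-0.4666, -0.4960, -0.3571)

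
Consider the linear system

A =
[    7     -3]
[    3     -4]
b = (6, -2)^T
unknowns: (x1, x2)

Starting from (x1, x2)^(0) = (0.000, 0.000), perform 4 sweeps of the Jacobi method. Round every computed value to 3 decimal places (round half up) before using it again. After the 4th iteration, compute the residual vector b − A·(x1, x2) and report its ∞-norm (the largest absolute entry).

0.618

Iteration 1:
  x1 = (6 - (-3)·0.000) / (7) = 0.857
  x2 = (-2 - (3)·0.000) / (-4) = 0.500
Iteration 2:
  x1 = (6 - (-3)·0.500) / (7) = 1.071
  x2 = (-2 - (3)·0.857) / (-4) = 1.143
Iteration 3:
  x1 = (6 - (-3)·1.143) / (7) = 1.347
  x2 = (-2 - (3)·1.071) / (-4) = 1.303
Iteration 4:
  x1 = (6 - (-3)·1.303) / (7) = 1.416
  x2 = (-2 - (3)·1.347) / (-4) = 1.510
Residual b − A·x = (0.618, -0.208); ∞-norm = 0.618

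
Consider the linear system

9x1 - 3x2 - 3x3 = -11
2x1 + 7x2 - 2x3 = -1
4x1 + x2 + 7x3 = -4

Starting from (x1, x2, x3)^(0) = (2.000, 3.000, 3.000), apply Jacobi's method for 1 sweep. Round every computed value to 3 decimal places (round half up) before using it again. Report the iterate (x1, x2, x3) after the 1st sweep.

(0.778, 0.143, -2.143)

Iteration 1:
  x1 = (-11 - (-3)·3.000 - (-3)·3.000) / (9) = 0.778
  x2 = (-1 - (2)·2.000 - (-2)·3.000) / (7) = 0.143
  x3 = (-4 - (4)·2.000 - (1)·3.000) / (7) = -2.143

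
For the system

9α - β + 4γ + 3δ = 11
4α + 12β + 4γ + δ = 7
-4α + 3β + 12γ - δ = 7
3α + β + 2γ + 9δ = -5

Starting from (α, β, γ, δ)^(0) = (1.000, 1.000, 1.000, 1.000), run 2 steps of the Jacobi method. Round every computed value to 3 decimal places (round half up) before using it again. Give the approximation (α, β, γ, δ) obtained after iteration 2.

Iteration 1:
  α = (11 - (-1)·1.000 - (4)·1.000 - (3)·1.000) / (9) = 0.556
  β = (7 - (4)·1.000 - (4)·1.000 - (1)·1.000) / (12) = -0.167
  γ = (7 - (-4)·1.000 - (3)·1.000 - (-1)·1.000) / (12) = 0.750
  δ = (-5 - (3)·1.000 - (1)·1.000 - (2)·1.000) / (9) = -1.222
Iteration 2:
  α = (11 - (-1)·-0.167 - (4)·0.750 - (3)·-1.222) / (9) = 1.278
  β = (7 - (4)·0.556 - (4)·0.750 - (1)·-1.222) / (12) = 0.250
  γ = (7 - (-4)·0.556 - (3)·-0.167 - (-1)·-1.222) / (12) = 0.709
  δ = (-5 - (3)·0.556 - (1)·-0.167 - (2)·0.750) / (9) = -0.889

(1.278, 0.250, 0.709, -0.889)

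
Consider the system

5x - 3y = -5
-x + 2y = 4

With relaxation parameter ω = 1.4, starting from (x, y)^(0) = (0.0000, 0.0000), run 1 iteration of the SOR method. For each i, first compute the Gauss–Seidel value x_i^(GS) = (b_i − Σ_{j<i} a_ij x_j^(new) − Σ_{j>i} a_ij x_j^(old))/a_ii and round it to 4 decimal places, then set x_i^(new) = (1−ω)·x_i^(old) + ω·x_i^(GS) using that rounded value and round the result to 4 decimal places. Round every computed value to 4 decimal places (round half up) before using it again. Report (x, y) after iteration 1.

(-1.4000, 1.8200)

Iteration 1:
  x: GS value = (-5 - (-3)·0.0000) / (5) = -1.0000;  x ← (1−ω)·0.0000 + ω·-1.0000 = -1.4000
  y: GS value = (4 - (-1)·-1.4000) / (2) = 1.3000;  y ← (1−ω)·0.0000 + ω·1.3000 = 1.8200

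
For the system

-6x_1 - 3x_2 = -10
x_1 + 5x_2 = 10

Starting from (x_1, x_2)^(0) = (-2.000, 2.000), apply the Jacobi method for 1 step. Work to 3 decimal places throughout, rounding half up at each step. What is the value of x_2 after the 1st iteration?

2.400

Iteration 1:
  x_1 = (-10 - (-3)·2.000) / (-6) = 0.667
  x_2 = (10 - (1)·-2.000) / (5) = 2.400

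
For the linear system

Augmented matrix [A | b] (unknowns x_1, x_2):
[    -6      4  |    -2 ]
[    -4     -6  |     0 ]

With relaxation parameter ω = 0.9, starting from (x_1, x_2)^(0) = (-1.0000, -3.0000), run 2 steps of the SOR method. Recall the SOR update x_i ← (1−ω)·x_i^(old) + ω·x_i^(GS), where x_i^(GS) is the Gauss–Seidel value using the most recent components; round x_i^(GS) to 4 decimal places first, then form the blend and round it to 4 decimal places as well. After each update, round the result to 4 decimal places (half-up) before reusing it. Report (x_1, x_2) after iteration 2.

Iteration 1:
  x_1: GS value = (-2 - (4)·-3.0000) / (-6) = -1.6667;  x_1 ← (1−ω)·-1.0000 + ω·-1.6667 = -1.6000
  x_2: GS value = (0 - (-4)·-1.6000) / (-6) = 1.0667;  x_2 ← (1−ω)·-3.0000 + ω·1.0667 = 0.6600
Iteration 2:
  x_1: GS value = (-2 - (4)·0.6600) / (-6) = 0.7733;  x_1 ← (1−ω)·-1.6000 + ω·0.7733 = 0.5360
  x_2: GS value = (0 - (-4)·0.5360) / (-6) = -0.3573;  x_2 ← (1−ω)·0.6600 + ω·-0.3573 = -0.2556

(0.5360, -0.2556)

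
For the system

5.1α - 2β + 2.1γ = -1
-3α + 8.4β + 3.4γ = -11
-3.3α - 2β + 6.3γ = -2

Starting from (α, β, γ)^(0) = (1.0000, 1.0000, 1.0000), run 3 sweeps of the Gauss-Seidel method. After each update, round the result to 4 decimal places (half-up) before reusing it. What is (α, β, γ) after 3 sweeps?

(-0.2424, -1.0257, -0.7701)

Iteration 1:
  α = (-1 - (-2)·1.0000 - (2.1)·1.0000) / (5.1) = -0.2157
  β = (-11 - (-3)·-0.2157 - (3.4)·1.0000) / (8.4) = -1.7913
  γ = (-2 - (-3.3)·-0.2157 - (-2)·-1.7913) / (6.3) = -0.9991
Iteration 2:
  α = (-1 - (-2)·-1.7913 - (2.1)·-0.9991) / (5.1) = -0.4872
  β = (-11 - (-3)·-0.4872 - (3.4)·-0.9991) / (8.4) = -1.0791
  γ = (-2 - (-3.3)·-0.4872 - (-2)·-1.0791) / (6.3) = -0.9152
Iteration 3:
  α = (-1 - (-2)·-1.0791 - (2.1)·-0.9152) / (5.1) = -0.2424
  β = (-11 - (-3)·-0.2424 - (3.4)·-0.9152) / (8.4) = -1.0257
  γ = (-2 - (-3.3)·-0.2424 - (-2)·-1.0257) / (6.3) = -0.7701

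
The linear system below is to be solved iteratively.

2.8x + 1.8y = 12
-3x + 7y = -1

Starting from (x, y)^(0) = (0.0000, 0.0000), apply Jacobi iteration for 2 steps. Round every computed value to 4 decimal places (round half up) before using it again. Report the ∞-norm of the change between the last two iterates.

1.8368

Iteration 1:
  x = (12 - (1.8)·0.0000) / (2.8) = 4.2857
  y = (-1 - (-3)·0.0000) / (7) = -0.1429
Iteration 2:
  x = (12 - (1.8)·-0.1429) / (2.8) = 4.3776
  y = (-1 - (-3)·4.2857) / (7) = 1.6939
Change: (0.0919, 1.8368) → max |·| = 1.8368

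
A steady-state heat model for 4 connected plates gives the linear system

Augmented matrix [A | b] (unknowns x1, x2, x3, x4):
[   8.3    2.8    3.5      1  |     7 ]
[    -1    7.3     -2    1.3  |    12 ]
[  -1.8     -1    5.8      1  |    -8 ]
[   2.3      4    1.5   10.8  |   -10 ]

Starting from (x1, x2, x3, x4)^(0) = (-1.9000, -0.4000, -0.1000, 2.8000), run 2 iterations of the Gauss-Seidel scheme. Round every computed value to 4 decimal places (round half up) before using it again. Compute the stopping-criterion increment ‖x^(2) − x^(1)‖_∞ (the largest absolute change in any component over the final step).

Iteration 1:
  x1 = (7 - (2.8)·-0.4000 - (3.5)·-0.1000 - (1)·2.8000) / (8.3) = 0.6831
  x2 = (12 - (-1)·0.6831 - (-2)·-0.1000 - (1.3)·2.8000) / (7.3) = 1.2114
  x3 = (-8 - (-1.8)·0.6831 - (-1)·1.2114 - (1)·2.8000) / (5.8) = -1.4412
  x4 = (-10 - (2.3)·0.6831 - (4)·1.2114 - (1.5)·-1.4412) / (10.8) = -1.3199
Iteration 2:
  x1 = (7 - (2.8)·1.2114 - (3.5)·-1.4412 - (1)·-1.3199) / (8.3) = 1.2015
  x2 = (12 - (-1)·1.2015 - (-2)·-1.4412 - (1.3)·-1.3199) / (7.3) = 1.6486
  x3 = (-8 - (-1.8)·1.2015 - (-1)·1.6486 - (1)·-1.3199) / (5.8) = -0.4946
  x4 = (-10 - (2.3)·1.2015 - (4)·1.6486 - (1.5)·-0.4946) / (10.8) = -1.7237
Change: (0.5184, 0.4372, 0.9466, -0.4038) → max |·| = 0.9466

0.9466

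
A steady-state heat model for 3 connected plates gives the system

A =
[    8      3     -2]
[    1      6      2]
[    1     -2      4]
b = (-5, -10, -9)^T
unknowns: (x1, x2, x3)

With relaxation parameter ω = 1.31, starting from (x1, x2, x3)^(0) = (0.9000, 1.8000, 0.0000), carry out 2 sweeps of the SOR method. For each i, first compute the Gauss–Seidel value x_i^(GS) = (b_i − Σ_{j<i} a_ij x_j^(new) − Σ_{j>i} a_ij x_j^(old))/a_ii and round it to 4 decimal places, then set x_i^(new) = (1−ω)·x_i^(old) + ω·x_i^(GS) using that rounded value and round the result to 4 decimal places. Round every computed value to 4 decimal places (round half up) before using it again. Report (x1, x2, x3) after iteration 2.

Iteration 1:
  x1: GS value = (-5 - (3)·1.8000 - (-2)·0.0000) / (8) = -1.3000;  x1 ← (1−ω)·0.9000 + ω·-1.3000 = -1.9820
  x2: GS value = (-10 - (1)·-1.9820 - (2)·0.0000) / (6) = -1.3363;  x2 ← (1−ω)·1.8000 + ω·-1.3363 = -2.3086
  x3: GS value = (-9 - (1)·-1.9820 - (-2)·-2.3086) / (4) = -2.9088;  x3 ← (1−ω)·0.0000 + ω·-2.9088 = -3.8105
Iteration 2:
  x1: GS value = (-5 - (3)·-2.3086 - (-2)·-3.8105) / (8) = -0.7119;  x1 ← (1−ω)·-1.9820 + ω·-0.7119 = -0.3182
  x2: GS value = (-10 - (1)·-0.3182 - (2)·-3.8105) / (6) = -0.3435;  x2 ← (1−ω)·-2.3086 + ω·-0.3435 = 0.2657
  x3: GS value = (-9 - (1)·-0.3182 - (-2)·0.2657) / (4) = -2.0376;  x3 ← (1−ω)·-3.8105 + ω·-2.0376 = -1.4880

(-0.3182, 0.2657, -1.4880)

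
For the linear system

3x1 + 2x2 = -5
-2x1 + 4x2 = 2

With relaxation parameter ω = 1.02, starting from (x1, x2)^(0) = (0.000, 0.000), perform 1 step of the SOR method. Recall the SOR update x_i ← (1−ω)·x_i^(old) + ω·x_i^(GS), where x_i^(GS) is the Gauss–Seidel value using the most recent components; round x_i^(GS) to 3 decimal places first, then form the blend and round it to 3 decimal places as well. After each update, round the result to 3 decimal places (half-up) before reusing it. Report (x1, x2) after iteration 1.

Iteration 1:
  x1: GS value = (-5 - (2)·0.000) / (3) = -1.667;  x1 ← (1−ω)·0.000 + ω·-1.667 = -1.700
  x2: GS value = (2 - (-2)·-1.700) / (4) = -0.350;  x2 ← (1−ω)·0.000 + ω·-0.350 = -0.357

(-1.700, -0.357)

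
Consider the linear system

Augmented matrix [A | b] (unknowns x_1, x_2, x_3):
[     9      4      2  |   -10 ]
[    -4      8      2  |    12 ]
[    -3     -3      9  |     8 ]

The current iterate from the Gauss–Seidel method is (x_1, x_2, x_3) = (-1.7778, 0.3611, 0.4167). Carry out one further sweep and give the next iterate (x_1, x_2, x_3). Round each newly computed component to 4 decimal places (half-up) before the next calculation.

One sweep:
  x_1 = (-10 - (4)·0.3611 - (2)·0.4167) / (9) = -1.3642
  x_2 = (12 - (-4)·-1.3642 - (2)·0.4167) / (8) = 0.7137
  x_3 = (8 - (-3)·-1.3642 - (-3)·0.7137) / (9) = 0.6721

(-1.3642, 0.7137, 0.6721)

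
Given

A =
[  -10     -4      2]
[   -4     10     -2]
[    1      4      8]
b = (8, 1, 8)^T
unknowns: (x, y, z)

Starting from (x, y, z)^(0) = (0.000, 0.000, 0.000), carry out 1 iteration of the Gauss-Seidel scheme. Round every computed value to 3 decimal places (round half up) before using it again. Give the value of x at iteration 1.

Iteration 1:
  x = (8 - (-4)·0.000 - (2)·0.000) / (-10) = -0.800
  y = (1 - (-4)·-0.800 - (-2)·0.000) / (10) = -0.220
  z = (8 - (1)·-0.800 - (4)·-0.220) / (8) = 1.210

-0.800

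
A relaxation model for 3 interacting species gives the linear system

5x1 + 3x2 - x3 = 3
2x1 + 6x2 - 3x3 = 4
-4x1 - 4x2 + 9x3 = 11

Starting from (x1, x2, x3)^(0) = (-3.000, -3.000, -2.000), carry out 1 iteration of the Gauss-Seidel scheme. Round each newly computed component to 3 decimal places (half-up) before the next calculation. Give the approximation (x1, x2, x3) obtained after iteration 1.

Iteration 1:
  x1 = (3 - (3)·-3.000 - (-1)·-2.000) / (5) = 2.000
  x2 = (4 - (2)·2.000 - (-3)·-2.000) / (6) = -1.000
  x3 = (11 - (-4)·2.000 - (-4)·-1.000) / (9) = 1.667

(2.000, -1.000, 1.667)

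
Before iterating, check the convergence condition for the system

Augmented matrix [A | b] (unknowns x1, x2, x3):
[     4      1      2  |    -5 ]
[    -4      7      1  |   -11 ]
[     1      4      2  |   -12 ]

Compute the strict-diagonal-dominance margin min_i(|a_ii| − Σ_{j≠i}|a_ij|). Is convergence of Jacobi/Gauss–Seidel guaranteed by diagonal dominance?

row 1: |4| − (1+2) = 1
row 2: |7| − (4+1) = 2
row 3: |2| − (1+4) = -3
minimum over rows = -3 → not strictly diagonally dominant

-3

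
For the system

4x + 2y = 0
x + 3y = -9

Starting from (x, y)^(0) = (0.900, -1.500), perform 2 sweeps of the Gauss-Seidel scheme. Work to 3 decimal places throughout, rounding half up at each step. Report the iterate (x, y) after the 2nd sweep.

(1.625, -3.542)

Iteration 1:
  x = (0 - (2)·-1.500) / (4) = 0.750
  y = (-9 - (1)·0.750) / (3) = -3.250
Iteration 2:
  x = (0 - (2)·-3.250) / (4) = 1.625
  y = (-9 - (1)·1.625) / (3) = -3.542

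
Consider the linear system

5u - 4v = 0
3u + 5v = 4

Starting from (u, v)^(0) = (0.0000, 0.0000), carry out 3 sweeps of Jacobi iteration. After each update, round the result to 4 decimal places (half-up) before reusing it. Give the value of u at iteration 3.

Iteration 1:
  u = (0 - (-4)·0.0000) / (5) = 0.0000
  v = (4 - (3)·0.0000) / (5) = 0.8000
Iteration 2:
  u = (0 - (-4)·0.8000) / (5) = 0.6400
  v = (4 - (3)·0.0000) / (5) = 0.8000
Iteration 3:
  u = (0 - (-4)·0.8000) / (5) = 0.6400
  v = (4 - (3)·0.6400) / (5) = 0.4160

0.6400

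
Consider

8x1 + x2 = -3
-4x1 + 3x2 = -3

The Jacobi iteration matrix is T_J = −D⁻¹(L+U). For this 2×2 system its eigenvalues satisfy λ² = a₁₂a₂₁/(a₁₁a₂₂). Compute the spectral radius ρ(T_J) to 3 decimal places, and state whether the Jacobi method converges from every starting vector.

0.408

a₁₂a₂₁/(a₁₁a₂₂) = (1)·(-4) / ((8)·(3)) = -0.166667
ρ = √|-0.166667| = √0.166667 = 0.408
ρ < 1, so Jacobi converges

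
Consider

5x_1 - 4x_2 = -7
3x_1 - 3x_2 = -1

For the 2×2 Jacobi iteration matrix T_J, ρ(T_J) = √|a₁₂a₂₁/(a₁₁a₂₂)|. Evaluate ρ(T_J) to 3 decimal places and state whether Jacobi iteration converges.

a₁₂a₂₁/(a₁₁a₂₂) = (-4)·(3) / ((5)·(-3)) = 0.800000
ρ = √|0.800000| = √0.800000 = 0.894
ρ < 1, so Jacobi converges

0.894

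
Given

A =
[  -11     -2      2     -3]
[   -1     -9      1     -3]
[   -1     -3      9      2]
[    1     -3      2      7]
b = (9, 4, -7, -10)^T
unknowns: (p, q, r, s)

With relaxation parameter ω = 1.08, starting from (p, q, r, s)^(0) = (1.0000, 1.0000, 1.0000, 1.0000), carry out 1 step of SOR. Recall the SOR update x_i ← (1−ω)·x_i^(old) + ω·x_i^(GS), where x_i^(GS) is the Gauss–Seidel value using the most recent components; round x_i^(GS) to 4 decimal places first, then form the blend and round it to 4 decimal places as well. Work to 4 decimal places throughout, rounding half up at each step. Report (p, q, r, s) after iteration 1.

Iteration 1:
  p: GS value = (9 - (-2)·1.0000 - (2)·1.0000 - (-3)·1.0000) / (-11) = -1.0909;  p ← (1−ω)·1.0000 + ω·-1.0909 = -1.2582
  q: GS value = (4 - (-1)·-1.2582 - (1)·1.0000 - (-3)·1.0000) / (-9) = -0.5269;  q ← (1−ω)·1.0000 + ω·-0.5269 = -0.6491
  r: GS value = (-7 - (-1)·-1.2582 - (-3)·-0.6491 - (2)·1.0000) / (9) = -1.3562;  r ← (1−ω)·1.0000 + ω·-1.3562 = -1.5447
  s: GS value = (-10 - (1)·-1.2582 - (-3)·-0.6491 - (2)·-1.5447) / (7) = -1.0857;  s ← (1−ω)·1.0000 + ω·-1.0857 = -1.2526

(-1.2582, -0.6491, -1.5447, -1.2526)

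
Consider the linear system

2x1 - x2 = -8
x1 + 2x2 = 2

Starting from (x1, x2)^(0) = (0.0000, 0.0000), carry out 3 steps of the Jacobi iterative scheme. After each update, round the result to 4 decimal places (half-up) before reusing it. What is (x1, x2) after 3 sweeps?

Iteration 1:
  x1 = (-8 - (-1)·0.0000) / (2) = -4.0000
  x2 = (2 - (1)·0.0000) / (2) = 1.0000
Iteration 2:
  x1 = (-8 - (-1)·1.0000) / (2) = -3.5000
  x2 = (2 - (1)·-4.0000) / (2) = 3.0000
Iteration 3:
  x1 = (-8 - (-1)·3.0000) / (2) = -2.5000
  x2 = (2 - (1)·-3.5000) / (2) = 2.7500

(-2.5000, 2.7500)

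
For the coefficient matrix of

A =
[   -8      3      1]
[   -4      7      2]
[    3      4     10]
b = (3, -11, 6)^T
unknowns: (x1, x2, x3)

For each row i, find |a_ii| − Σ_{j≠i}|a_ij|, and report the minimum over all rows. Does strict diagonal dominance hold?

row 1: |-8| − (3+1) = 4
row 2: |7| − (4+2) = 1
row 3: |10| − (3+4) = 3
minimum over rows = 1 → strictly diagonally dominant (convergence guaranteed)

1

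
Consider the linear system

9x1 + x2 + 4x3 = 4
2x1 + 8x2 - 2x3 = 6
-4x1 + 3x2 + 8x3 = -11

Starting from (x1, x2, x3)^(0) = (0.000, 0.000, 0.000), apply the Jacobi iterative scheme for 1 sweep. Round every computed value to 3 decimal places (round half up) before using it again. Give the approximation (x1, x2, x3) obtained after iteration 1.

(0.444, 0.750, -1.375)

Iteration 1:
  x1 = (4 - (1)·0.000 - (4)·0.000) / (9) = 0.444
  x2 = (6 - (2)·0.000 - (-2)·0.000) / (8) = 0.750
  x3 = (-11 - (-4)·0.000 - (3)·0.000) / (8) = -1.375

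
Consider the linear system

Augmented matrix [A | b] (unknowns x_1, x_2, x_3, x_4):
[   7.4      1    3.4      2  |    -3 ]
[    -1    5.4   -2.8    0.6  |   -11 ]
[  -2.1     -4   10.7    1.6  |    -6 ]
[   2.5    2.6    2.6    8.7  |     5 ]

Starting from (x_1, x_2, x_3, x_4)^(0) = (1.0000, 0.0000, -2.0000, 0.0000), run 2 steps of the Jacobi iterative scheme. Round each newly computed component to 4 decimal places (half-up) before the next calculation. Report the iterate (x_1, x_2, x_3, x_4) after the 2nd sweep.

Iteration 1:
  x_1 = (-3 - (1)·0.0000 - (3.4)·-2.0000 - (2)·0.0000) / (7.4) = 0.5135
  x_2 = (-11 - (-1)·1.0000 - (-2.8)·-2.0000 - (0.6)·0.0000) / (5.4) = -2.8889
  x_3 = (-6 - (-2.1)·1.0000 - (-4)·0.0000 - (1.6)·0.0000) / (10.7) = -0.3645
  x_4 = (5 - (2.5)·1.0000 - (2.6)·0.0000 - (2.6)·-2.0000) / (8.7) = 0.8851
Iteration 2:
  x_1 = (-3 - (1)·-2.8889 - (3.4)·-0.3645 - (2)·0.8851) / (7.4) = -0.0868
  x_2 = (-11 - (-1)·0.5135 - (-2.8)·-0.3645 - (0.6)·0.8851) / (5.4) = -2.2293
  x_3 = (-6 - (-2.1)·0.5135 - (-4)·-2.8889 - (1.6)·0.8851) / (10.7) = -1.6723
  x_4 = (5 - (2.5)·0.5135 - (2.6)·-2.8889 - (2.6)·-0.3645) / (8.7) = 1.3994

(-0.0868, -2.2293, -1.6723, 1.3994)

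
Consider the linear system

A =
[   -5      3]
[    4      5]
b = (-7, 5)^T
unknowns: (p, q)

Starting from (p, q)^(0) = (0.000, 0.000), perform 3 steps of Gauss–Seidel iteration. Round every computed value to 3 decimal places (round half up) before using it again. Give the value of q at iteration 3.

Iteration 1:
  p = (-7 - (3)·0.000) / (-5) = 1.400
  q = (5 - (4)·1.400) / (5) = -0.120
Iteration 2:
  p = (-7 - (3)·-0.120) / (-5) = 1.328
  q = (5 - (4)·1.328) / (5) = -0.062
Iteration 3:
  p = (-7 - (3)·-0.062) / (-5) = 1.363
  q = (5 - (4)·1.363) / (5) = -0.090

-0.090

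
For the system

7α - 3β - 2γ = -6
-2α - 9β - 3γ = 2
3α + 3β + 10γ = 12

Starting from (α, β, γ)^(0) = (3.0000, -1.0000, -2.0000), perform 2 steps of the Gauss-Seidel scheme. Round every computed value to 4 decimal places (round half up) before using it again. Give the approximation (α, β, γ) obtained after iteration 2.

Iteration 1:
  α = (-6 - (-3)·-1.0000 - (-2)·-2.0000) / (7) = -1.8571
  β = (2 - (-2)·-1.8571 - (-3)·-2.0000) / (-9) = 0.8571
  γ = (12 - (3)·-1.8571 - (3)·0.8571) / (10) = 1.5000
Iteration 2:
  α = (-6 - (-3)·0.8571 - (-2)·1.5000) / (7) = -0.0612
  β = (2 - (-2)·-0.0612 - (-3)·1.5000) / (-9) = -0.7086
  γ = (12 - (3)·-0.0612 - (3)·-0.7086) / (10) = 1.4309

(-0.0612, -0.7086, 1.4309)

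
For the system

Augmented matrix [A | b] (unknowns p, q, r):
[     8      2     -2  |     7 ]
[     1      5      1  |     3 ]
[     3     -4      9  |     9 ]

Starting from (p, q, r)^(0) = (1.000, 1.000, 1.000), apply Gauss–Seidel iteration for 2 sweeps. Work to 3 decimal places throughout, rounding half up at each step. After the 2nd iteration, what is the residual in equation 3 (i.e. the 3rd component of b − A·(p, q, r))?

Iteration 1:
  p = (7 - (2)·1.000 - (-2)·1.000) / (8) = 0.875
  q = (3 - (1)·0.875 - (1)·1.000) / (5) = 0.225
  r = (9 - (3)·0.875 - (-4)·0.225) / (9) = 0.808
Iteration 2:
  p = (7 - (2)·0.225 - (-2)·0.808) / (8) = 1.021
  q = (3 - (1)·1.021 - (1)·0.808) / (5) = 0.234
  r = (9 - (3)·1.021 - (-4)·0.234) / (9) = 0.764
Residual b − A·x = (-0.108, 0.045, -0.003)

-0.003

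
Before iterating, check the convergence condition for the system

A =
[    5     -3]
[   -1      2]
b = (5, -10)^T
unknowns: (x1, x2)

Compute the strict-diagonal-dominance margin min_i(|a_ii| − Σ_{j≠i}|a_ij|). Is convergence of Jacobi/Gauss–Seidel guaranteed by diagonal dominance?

row 1: |5| − (3) = 2
row 2: |2| − (1) = 1
minimum over rows = 1 → strictly diagonally dominant (convergence guaranteed)

1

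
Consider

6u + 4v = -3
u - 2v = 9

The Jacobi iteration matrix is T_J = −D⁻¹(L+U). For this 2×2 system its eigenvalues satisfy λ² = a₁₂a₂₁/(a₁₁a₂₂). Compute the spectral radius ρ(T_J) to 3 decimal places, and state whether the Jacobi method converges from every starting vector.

a₁₂a₂₁/(a₁₁a₂₂) = (4)·(1) / ((6)·(-2)) = -0.333333
ρ = √|-0.333333| = √0.333333 = 0.577
ρ < 1, so Jacobi converges

0.577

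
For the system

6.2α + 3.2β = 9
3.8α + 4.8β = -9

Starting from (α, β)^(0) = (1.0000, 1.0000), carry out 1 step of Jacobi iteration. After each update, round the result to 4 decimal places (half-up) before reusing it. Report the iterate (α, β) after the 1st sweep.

(0.9355, -2.6667)

Iteration 1:
  α = (9 - (3.2)·1.0000) / (6.2) = 0.9355
  β = (-9 - (3.8)·1.0000) / (4.8) = -2.6667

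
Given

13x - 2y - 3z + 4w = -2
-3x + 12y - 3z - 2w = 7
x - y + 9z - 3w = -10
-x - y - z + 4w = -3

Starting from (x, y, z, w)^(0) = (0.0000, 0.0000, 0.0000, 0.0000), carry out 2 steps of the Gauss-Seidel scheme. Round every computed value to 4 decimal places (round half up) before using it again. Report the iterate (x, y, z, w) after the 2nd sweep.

(-0.0283, 0.1661, -1.3930, -1.0638)

Iteration 1:
  x = (-2 - (-2)·0.0000 - (-3)·0.0000 - (4)·0.0000) / (13) = -0.1538
  y = (7 - (-3)·-0.1538 - (-3)·0.0000 - (-2)·0.0000) / (12) = 0.5449
  z = (-10 - (1)·-0.1538 - (-1)·0.5449 - (-3)·0.0000) / (9) = -1.0335
  w = (-3 - (-1)·-0.1538 - (-1)·0.5449 - (-1)·-1.0335) / (4) = -0.9106
Iteration 2:
  x = (-2 - (-2)·0.5449 - (-3)·-1.0335 - (4)·-0.9106) / (13) = -0.0283
  y = (7 - (-3)·-0.0283 - (-3)·-1.0335 - (-2)·-0.9106) / (12) = 0.1661
  z = (-10 - (1)·-0.0283 - (-1)·0.1661 - (-3)·-0.9106) / (9) = -1.3930
  w = (-3 - (-1)·-0.0283 - (-1)·0.1661 - (-1)·-1.3930) / (4) = -1.0638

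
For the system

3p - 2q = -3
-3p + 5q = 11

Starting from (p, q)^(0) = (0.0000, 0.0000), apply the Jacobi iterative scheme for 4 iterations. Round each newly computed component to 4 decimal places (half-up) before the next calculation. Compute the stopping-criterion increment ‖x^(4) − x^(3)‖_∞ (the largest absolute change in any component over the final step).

0.5866

Iteration 1:
  p = (-3 - (-2)·0.0000) / (3) = -1.0000
  q = (11 - (-3)·0.0000) / (5) = 2.2000
Iteration 2:
  p = (-3 - (-2)·2.2000) / (3) = 0.4667
  q = (11 - (-3)·-1.0000) / (5) = 1.6000
Iteration 3:
  p = (-3 - (-2)·1.6000) / (3) = 0.0667
  q = (11 - (-3)·0.4667) / (5) = 2.4800
Iteration 4:
  p = (-3 - (-2)·2.4800) / (3) = 0.6533
  q = (11 - (-3)·0.0667) / (5) = 2.2400
Change: (0.5866, -0.2400) → max |·| = 0.5866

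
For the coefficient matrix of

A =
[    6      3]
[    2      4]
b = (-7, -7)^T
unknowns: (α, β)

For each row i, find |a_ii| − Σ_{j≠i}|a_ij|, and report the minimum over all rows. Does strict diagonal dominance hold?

2

row 1: |6| − (3) = 3
row 2: |4| − (2) = 2
minimum over rows = 2 → strictly diagonally dominant (convergence guaranteed)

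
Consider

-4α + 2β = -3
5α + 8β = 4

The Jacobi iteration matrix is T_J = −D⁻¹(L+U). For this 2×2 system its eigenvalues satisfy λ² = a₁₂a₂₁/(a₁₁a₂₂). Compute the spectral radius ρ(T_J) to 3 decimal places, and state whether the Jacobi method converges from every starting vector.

a₁₂a₂₁/(a₁₁a₂₂) = (2)·(5) / ((-4)·(8)) = -0.312500
ρ = √|-0.312500| = √0.312500 = 0.559
ρ < 1, so Jacobi converges

0.559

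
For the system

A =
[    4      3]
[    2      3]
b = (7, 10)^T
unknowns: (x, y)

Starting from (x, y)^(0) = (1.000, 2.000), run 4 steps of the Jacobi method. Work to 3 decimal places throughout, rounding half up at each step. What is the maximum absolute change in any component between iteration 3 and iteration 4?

0.250

Iteration 1:
  x = (7 - (3)·2.000) / (4) = 0.250
  y = (10 - (2)·1.000) / (3) = 2.667
Iteration 2:
  x = (7 - (3)·2.667) / (4) = -0.250
  y = (10 - (2)·0.250) / (3) = 3.167
Iteration 3:
  x = (7 - (3)·3.167) / (4) = -0.625
  y = (10 - (2)·-0.250) / (3) = 3.500
Iteration 4:
  x = (7 - (3)·3.500) / (4) = -0.875
  y = (10 - (2)·-0.625) / (3) = 3.750
Change: (-0.250, 0.250) → max |·| = 0.250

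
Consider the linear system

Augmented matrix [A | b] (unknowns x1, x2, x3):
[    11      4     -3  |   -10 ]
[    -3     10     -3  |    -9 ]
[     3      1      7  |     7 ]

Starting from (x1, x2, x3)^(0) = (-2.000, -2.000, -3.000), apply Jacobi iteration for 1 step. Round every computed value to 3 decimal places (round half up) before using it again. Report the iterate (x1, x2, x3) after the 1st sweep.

Iteration 1:
  x1 = (-10 - (4)·-2.000 - (-3)·-3.000) / (11) = -1.000
  x2 = (-9 - (-3)·-2.000 - (-3)·-3.000) / (10) = -2.400
  x3 = (7 - (3)·-2.000 - (1)·-2.000) / (7) = 2.143

(-1.000, -2.400, 2.143)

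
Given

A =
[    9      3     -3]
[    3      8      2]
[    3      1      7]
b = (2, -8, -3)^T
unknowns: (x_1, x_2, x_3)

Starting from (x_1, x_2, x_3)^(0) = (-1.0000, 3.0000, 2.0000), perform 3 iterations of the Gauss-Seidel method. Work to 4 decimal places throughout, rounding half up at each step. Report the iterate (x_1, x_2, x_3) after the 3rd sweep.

(0.4439, -1.0325, -0.4713)

Iteration 1:
  x_1 = (2 - (3)·3.0000 - (-3)·2.0000) / (9) = -0.1111
  x_2 = (-8 - (3)·-0.1111 - (2)·2.0000) / (8) = -1.4583
  x_3 = (-3 - (3)·-0.1111 - (1)·-1.4583) / (7) = -0.1726
Iteration 2:
  x_1 = (2 - (3)·-1.4583 - (-3)·-0.1726) / (9) = 0.6508
  x_2 = (-8 - (3)·0.6508 - (2)·-0.1726) / (8) = -1.2009
  x_3 = (-3 - (3)·0.6508 - (1)·-1.2009) / (7) = -0.5359
Iteration 3:
  x_1 = (2 - (3)·-1.2009 - (-3)·-0.5359) / (9) = 0.4439
  x_2 = (-8 - (3)·0.4439 - (2)·-0.5359) / (8) = -1.0325
  x_3 = (-3 - (3)·0.4439 - (1)·-1.0325) / (7) = -0.4713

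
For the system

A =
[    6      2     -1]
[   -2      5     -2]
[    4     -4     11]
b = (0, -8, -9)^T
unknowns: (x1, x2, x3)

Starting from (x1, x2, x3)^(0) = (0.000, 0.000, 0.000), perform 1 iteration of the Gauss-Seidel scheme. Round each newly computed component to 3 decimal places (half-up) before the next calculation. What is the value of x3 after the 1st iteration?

Iteration 1:
  x1 = (0 - (2)·0.000 - (-1)·0.000) / (6) = 0.000
  x2 = (-8 - (-2)·0.000 - (-2)·0.000) / (5) = -1.600
  x3 = (-9 - (4)·0.000 - (-4)·-1.600) / (11) = -1.400

-1.400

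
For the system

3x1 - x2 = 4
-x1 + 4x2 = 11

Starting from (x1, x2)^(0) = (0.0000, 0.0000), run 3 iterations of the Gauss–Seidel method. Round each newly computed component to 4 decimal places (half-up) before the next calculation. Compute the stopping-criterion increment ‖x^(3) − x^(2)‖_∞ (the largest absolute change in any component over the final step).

Iteration 1:
  x1 = (4 - (-1)·0.0000) / (3) = 1.3333
  x2 = (11 - (-1)·1.3333) / (4) = 3.0833
Iteration 2:
  x1 = (4 - (-1)·3.0833) / (3) = 2.3611
  x2 = (11 - (-1)·2.3611) / (4) = 3.3403
Iteration 3:
  x1 = (4 - (-1)·3.3403) / (3) = 2.4468
  x2 = (11 - (-1)·2.4468) / (4) = 3.3617
Change: (0.0857, 0.0214) → max |·| = 0.0857

0.0857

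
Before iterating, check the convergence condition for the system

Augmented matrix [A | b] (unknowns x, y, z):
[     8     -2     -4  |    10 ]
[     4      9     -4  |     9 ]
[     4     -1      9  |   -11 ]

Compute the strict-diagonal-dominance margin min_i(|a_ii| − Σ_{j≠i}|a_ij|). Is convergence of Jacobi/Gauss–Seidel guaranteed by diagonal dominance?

1

row 1: |8| − (2+4) = 2
row 2: |9| − (4+4) = 1
row 3: |9| − (4+1) = 4
minimum over rows = 1 → strictly diagonally dominant (convergence guaranteed)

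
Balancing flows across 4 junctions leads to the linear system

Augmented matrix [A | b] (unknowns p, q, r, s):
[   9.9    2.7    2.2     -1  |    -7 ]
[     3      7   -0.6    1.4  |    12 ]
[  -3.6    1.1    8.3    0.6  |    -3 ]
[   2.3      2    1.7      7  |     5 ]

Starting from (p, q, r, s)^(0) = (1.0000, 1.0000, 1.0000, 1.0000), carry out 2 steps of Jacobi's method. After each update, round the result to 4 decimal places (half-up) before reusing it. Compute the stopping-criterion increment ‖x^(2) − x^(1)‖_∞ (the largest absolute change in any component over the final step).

Iteration 1:
  p = (-7 - (2.7)·1.0000 - (2.2)·1.0000 - (-1)·1.0000) / (9.9) = -1.1010
  q = (12 - (3)·1.0000 - (-0.6)·1.0000 - (1.4)·1.0000) / (7) = 1.1714
  r = (-3 - (-3.6)·1.0000 - (1.1)·1.0000 - (0.6)·1.0000) / (8.3) = -0.1325
  s = (5 - (2.3)·1.0000 - (2)·1.0000 - (1.7)·1.0000) / (7) = -0.1429
Iteration 2:
  p = (-7 - (2.7)·1.1714 - (2.2)·-0.1325 - (-1)·-0.1429) / (9.9) = -1.0115
  q = (12 - (3)·-1.1010 - (-0.6)·-0.1325 - (1.4)·-0.1429) / (7) = 2.2034
  r = (-3 - (-3.6)·-1.1010 - (1.1)·1.1714 - (0.6)·-0.1429) / (8.3) = -0.9839
  s = (5 - (2.3)·-1.1010 - (2)·1.1714 - (1.7)·-0.1325) / (7) = 0.7735
Change: (0.0895, 1.0320, -0.8514, 0.9164) → max |·| = 1.0320

1.0320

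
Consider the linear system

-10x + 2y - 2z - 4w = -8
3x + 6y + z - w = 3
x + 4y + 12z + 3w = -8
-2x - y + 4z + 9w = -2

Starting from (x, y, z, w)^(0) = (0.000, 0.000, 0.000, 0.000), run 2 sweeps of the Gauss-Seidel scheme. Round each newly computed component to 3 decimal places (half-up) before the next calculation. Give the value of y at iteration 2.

0.254

Iteration 1:
  x = (-8 - (2)·0.000 - (-2)·0.000 - (-4)·0.000) / (-10) = 0.800
  y = (3 - (3)·0.800 - (1)·0.000 - (-1)·0.000) / (6) = 0.100
  z = (-8 - (1)·0.800 - (4)·0.100 - (3)·0.000) / (12) = -0.767
  w = (-2 - (-2)·0.800 - (-1)·0.100 - (4)·-0.767) / (9) = 0.308
Iteration 2:
  x = (-8 - (2)·0.100 - (-2)·-0.767 - (-4)·0.308) / (-10) = 0.850
  y = (3 - (3)·0.850 - (1)·-0.767 - (-1)·0.308) / (6) = 0.254
  z = (-8 - (1)·0.850 - (4)·0.254 - (3)·0.308) / (12) = -0.899
  w = (-2 - (-2)·0.850 - (-1)·0.254 - (4)·-0.899) / (9) = 0.394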